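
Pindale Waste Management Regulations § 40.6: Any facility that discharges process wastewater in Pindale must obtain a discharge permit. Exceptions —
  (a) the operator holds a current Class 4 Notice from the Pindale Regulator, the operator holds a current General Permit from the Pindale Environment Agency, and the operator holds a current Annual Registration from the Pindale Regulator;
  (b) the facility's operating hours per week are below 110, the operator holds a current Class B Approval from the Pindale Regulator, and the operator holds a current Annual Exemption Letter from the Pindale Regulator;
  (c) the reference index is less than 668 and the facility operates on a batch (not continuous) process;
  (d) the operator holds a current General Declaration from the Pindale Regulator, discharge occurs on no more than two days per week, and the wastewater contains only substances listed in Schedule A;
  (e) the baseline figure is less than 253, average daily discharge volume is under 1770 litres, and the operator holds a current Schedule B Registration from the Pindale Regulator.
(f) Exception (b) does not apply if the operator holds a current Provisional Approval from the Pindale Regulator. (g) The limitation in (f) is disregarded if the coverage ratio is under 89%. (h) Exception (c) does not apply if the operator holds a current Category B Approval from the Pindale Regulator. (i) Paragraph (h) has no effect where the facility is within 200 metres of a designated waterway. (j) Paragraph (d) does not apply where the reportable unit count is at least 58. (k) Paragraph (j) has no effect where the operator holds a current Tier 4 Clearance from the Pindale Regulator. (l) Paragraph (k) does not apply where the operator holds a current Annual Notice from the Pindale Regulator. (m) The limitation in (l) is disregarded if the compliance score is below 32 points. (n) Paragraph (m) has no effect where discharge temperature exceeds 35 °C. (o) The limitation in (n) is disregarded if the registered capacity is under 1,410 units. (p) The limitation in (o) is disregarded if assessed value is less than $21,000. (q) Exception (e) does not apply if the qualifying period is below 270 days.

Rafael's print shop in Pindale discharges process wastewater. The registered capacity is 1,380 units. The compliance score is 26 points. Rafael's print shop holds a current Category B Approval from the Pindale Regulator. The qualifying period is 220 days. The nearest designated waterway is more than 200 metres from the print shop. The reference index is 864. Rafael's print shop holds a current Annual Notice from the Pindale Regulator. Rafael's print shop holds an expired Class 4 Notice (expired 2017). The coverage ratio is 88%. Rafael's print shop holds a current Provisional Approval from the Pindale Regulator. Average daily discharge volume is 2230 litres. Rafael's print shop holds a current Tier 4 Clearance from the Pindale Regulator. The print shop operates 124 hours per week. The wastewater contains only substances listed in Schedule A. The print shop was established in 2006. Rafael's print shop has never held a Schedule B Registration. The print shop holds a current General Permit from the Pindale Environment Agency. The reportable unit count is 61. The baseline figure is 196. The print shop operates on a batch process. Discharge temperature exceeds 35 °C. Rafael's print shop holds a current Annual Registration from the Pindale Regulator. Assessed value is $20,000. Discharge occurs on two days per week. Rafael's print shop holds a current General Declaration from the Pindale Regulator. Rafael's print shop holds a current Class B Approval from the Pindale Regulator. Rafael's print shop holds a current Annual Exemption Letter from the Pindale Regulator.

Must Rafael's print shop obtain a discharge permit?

Yes — Rafael's print shop must obtain a discharge permit.

Exception (a) does not apply: the Class 4 Notice is not current.
Exception (b) requires that the facility's operating hours per week are below 110; but the facility's operating hours per week are 124, not below 110, so (b) is unavailable.
Exception (c) fails — the reference index is 864, not less than 668.
Exception (d): a current General Declaration is held; discharge occurs on no more than two days per week; the wastewater is Schedule-A-only — every condition holds. Turning to paragraphs (j)–(p): (j) operates against (d): the reportable unit count is 61, meeting the 58 threshold. (k) would limit (j) — a current Tier 4 Clearance is held — but (l) sets (k) aside: (l) is engaged — a current Annual Notice is held. (m) would limit (l) — the compliance score is 26 points, below the 32 points limit — but (n) sets (m) aside: (n) is triggered — discharge temperature exceeds 35 °C. (o) would limit (n) — the registered capacity is 1,380 units, under the 1,410 units limit — but (p) sets (o) aside: (p) applies — assessed value is $20,000, less than the $21,000 limit. (d) is therefore removed.
Exception (e) does not apply: average daily discharge volume is 2230 litres, not under 1770 litres.
No exception displaces § 40.6.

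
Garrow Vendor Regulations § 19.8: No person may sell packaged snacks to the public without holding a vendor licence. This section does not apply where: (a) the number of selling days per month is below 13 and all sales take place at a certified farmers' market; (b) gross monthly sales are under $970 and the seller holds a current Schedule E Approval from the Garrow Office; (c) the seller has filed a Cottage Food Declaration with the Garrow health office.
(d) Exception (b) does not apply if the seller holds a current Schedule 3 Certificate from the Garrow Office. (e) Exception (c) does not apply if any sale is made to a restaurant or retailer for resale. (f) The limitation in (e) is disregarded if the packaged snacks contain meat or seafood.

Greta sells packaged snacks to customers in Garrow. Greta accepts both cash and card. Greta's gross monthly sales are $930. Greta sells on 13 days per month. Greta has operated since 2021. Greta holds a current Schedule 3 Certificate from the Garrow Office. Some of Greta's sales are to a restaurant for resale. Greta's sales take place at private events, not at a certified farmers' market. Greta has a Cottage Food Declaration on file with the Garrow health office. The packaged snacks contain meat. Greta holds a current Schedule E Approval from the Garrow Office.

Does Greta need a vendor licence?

Exception (a) fails — the number of selling days per month is 13, not below 13.
Exception (b) is satisfied on its face — gross monthly sales are $930, under the $970 limit; a current Schedule E Approval is held. Turning to paragraph (d): (d) is triggered — a current Schedule 3 Certificate is held. Exception (b) does not apply.
Exception (c) is satisfied on its face — a Cottage Food Declaration is on file. Applying paragraphs (e)–(f): (e) would limit (c) — some sales are to a restaurant for resale — but (f) sets (e) aside: (f) is engaged — the packaged snacks contain meat. (c) remains available.

No — exception (c) applies; Greta is not required to hold a vendor licence.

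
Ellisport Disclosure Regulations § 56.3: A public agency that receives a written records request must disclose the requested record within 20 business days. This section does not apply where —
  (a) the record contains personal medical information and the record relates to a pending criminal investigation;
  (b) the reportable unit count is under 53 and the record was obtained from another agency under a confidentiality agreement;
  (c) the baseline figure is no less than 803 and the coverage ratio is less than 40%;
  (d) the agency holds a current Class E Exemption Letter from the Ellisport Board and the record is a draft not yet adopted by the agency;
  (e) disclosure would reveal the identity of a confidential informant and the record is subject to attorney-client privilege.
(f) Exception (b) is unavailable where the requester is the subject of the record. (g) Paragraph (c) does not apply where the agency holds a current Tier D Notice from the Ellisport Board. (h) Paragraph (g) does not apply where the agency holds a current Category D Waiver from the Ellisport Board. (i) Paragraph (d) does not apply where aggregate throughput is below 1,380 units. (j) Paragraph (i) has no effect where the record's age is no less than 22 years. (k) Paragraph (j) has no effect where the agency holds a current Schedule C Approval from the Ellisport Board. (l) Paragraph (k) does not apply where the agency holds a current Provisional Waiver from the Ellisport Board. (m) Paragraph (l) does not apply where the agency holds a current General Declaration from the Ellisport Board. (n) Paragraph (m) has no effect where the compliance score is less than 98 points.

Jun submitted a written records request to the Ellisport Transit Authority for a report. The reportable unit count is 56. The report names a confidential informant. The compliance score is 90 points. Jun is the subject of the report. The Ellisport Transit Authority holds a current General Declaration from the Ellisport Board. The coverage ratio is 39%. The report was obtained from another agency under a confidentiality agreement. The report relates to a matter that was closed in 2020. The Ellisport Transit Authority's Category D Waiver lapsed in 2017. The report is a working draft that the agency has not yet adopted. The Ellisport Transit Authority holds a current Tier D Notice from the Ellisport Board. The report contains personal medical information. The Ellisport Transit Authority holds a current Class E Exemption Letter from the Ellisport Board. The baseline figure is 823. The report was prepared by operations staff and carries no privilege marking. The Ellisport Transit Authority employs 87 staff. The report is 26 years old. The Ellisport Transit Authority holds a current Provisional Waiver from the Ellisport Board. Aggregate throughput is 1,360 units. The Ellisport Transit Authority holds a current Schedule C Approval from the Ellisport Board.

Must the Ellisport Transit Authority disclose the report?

Exception (a) fails — the report relates to a closed matter.
Exception (b) requires that the reportable unit count is under 53; but the reportable unit count is 56, not under 53, so (b) is unavailable.
Exception (c) is satisfied on its face — the baseline figure is 823, meeting the 803 threshold; the coverage ratio is 39%, less than the 40% limit. But: (g) operates against (c): a current Tier D Notice is held. (h), which would lift (g), is inapplicable — no current Category D Waiver is held. Exception (c) does not apply.
All of (d)'s requirements are met (a current Class E Exemption Letter is held; the report is an unadopted draft). Considering the limiting provisions: (i) would limit (d) — aggregate throughput is 1,360 units, below the 1,380 units limit — but (j) sets (i) aside: (j) operates against (i): the record's age is 26 years, meeting the 22 years threshold. (k) applies (a current Schedule C Approval is held), but is displaced by (l): (l) is triggered — a current Provisional Waiver is held. (m) would limit (l) — a current General Declaration is held — but (n) sets (m) aside: (n) is triggered — the compliance score is 90 points, less than the 98 points limit. Exception (d) stands.
Exception (e) does not apply: the report carries no privilege marking.

No — exception (d) applies; the Ellisport Transit Authority is not required to disclose the report.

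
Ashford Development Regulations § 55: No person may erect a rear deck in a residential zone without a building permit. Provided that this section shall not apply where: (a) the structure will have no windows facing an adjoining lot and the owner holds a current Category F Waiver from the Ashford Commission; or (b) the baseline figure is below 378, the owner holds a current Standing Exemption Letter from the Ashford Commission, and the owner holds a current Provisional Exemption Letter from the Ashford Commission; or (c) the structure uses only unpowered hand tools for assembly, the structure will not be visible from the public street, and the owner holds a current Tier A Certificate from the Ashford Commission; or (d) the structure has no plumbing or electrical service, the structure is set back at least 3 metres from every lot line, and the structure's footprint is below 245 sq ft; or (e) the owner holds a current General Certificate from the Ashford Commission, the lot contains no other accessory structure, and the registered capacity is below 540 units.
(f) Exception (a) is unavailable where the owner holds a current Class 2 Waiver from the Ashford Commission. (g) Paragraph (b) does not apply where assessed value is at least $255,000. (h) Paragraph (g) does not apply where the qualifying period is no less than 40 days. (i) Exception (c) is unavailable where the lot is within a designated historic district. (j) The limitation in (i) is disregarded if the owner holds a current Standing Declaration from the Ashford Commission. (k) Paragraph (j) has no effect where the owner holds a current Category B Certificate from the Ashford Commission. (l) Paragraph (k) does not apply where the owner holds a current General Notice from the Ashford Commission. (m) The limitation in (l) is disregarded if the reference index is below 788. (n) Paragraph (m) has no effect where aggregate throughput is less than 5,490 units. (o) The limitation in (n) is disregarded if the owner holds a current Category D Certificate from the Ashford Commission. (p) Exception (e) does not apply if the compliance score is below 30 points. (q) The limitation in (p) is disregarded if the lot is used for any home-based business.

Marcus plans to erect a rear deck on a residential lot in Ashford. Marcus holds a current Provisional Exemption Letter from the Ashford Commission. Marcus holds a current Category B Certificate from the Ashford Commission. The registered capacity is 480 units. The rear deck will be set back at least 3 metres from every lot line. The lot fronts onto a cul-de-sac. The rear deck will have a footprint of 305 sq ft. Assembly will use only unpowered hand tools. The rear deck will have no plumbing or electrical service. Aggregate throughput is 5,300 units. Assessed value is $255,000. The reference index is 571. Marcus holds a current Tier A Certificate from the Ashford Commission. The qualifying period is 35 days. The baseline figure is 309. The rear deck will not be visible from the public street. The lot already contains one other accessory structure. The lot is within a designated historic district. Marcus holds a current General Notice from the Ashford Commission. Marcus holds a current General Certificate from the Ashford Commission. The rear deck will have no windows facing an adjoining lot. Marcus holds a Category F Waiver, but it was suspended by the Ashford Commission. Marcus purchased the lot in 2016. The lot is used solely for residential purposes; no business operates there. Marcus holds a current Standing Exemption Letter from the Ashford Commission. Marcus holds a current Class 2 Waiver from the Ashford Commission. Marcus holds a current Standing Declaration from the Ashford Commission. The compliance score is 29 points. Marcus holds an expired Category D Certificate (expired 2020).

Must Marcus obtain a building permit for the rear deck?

No — exception (c) applies; Marcus does not need a building permit.

Exception (a) does not apply: there is no Category F Waiver in force.
Exception (b)'s conditions are all satisfied: the baseline figure is 309, below the 378 limit; a current Standing Exemption Letter is held; a current Provisional Exemption Letter is held. But: (g) is triggered — assessed value is $255,000, meeting the $255,000 threshold. (h) is not engaged (the qualifying period is 35 days, short of 40 days), so (g) stands. (b) is therefore removed.
Exception (c)'s conditions are all satisfied: assembly uses only hand tools; the structure will not be visible from the street; a current Tier A Certificate is held. Under paragraphs (i)–(o): (i) operates (the lot is in a historic district), but is overridden by (j): (j) applies — a current Standing Declaration is held. (k) would limit (j) — a current Category B Certificate is held — but (l) sets (k) aside: (l) operates against (k): a current General Notice is held. (m) would limit (l) — the reference index is 571, below the 788 limit — but (n) sets (m) aside: (n) operates against (m): aggregate throughput is 5,300 units, less than the 5,490 units limit. (o), which would lift (n), is not engaged — no current Category D Certificate is held. (c) remains available.
Exception (d) fails — the structure's footprint is 305 sq ft, not below 245 sq ft.
Exception (e) does not apply: the lot already has another accessory structure.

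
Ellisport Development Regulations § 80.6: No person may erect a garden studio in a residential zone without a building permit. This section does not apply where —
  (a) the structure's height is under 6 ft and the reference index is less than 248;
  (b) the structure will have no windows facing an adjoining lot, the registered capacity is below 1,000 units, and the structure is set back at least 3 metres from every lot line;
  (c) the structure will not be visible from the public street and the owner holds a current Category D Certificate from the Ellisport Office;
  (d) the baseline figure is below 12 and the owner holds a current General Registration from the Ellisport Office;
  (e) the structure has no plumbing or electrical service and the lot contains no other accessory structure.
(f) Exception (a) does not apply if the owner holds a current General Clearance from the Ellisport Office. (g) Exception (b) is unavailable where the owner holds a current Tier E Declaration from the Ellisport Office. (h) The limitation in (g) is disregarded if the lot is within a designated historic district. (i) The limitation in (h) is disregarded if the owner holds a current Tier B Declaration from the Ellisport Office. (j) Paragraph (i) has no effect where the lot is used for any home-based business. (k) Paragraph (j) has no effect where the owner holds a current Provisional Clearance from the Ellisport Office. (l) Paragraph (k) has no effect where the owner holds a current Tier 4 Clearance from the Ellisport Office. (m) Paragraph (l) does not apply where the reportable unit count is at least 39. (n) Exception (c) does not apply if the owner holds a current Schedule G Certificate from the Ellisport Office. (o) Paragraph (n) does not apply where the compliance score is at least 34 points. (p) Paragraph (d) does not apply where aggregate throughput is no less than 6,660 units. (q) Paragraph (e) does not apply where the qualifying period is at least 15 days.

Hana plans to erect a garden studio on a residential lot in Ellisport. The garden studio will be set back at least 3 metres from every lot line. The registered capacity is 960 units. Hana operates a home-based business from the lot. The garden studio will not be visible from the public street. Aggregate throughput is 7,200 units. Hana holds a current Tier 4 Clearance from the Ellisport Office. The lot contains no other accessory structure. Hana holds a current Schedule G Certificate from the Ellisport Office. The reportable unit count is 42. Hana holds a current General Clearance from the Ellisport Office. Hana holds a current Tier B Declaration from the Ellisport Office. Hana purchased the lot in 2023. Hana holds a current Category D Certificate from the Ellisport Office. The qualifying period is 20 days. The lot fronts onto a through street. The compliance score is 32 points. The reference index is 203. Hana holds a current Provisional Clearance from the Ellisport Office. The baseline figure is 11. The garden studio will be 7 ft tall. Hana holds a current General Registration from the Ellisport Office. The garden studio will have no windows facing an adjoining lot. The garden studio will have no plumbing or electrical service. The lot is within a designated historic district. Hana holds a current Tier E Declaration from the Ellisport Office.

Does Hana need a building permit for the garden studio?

Yes — Hana must obtain a building permit.

Exception (a) fails — the structure's height is 7 ft, not under 6 ft.
Exception (b) is satisfied on its face — no windows face an adjoining lot; the registered capacity is 960 units, below the 1,000 units limit; the setback is at least 3 m on every side. However, paragraphs (g)–(m) must be considered: (g) is engaged — a current Tier E Declaration is held. (h) operates (the lot is in a historic district), but is set aside by (i): (i) operates against (h): a current Tier B Declaration is held. (j) would limit (i) — a home-based business operates on the lot — but (k) sets (j) aside: (k) operates — a current Provisional Clearance is held. (l) would limit (k) — a current Tier 4 Clearance is held — but (m) sets (l) aside: (m) applies — the reportable unit count is 42, meeting the 39 threshold. So (b) is unavailable.
Exception (c)'s conditions are all satisfied: the structure will not be visible from the street; a current Category D Certificate is held. But applying paragraphs (n)–(o): (n) operates against (c): a current Schedule G Certificate is held. (o), which would lift (n), is not engaged — the compliance score is 32 points, short of 34 points. (c) is therefore removed.
Exception (d) is satisfied on its face — the baseline figure is 11, below the 12 limit; a current General Registration is held. However, paragraph (p) must be considered: (p) is triggered — aggregate throughput is 7,200 units, meeting the 6,660 units threshold. Exception (d) does not apply.
All of (e)'s requirements are met (there is no plumbing or electrical service; the lot has no other accessory structure). But applying paragraph (q): (q) is engaged — the qualifying period is 20 days, meeting the 15 days threshold. So (e) is unavailable.
Every exception is unavailable, so the rule governs.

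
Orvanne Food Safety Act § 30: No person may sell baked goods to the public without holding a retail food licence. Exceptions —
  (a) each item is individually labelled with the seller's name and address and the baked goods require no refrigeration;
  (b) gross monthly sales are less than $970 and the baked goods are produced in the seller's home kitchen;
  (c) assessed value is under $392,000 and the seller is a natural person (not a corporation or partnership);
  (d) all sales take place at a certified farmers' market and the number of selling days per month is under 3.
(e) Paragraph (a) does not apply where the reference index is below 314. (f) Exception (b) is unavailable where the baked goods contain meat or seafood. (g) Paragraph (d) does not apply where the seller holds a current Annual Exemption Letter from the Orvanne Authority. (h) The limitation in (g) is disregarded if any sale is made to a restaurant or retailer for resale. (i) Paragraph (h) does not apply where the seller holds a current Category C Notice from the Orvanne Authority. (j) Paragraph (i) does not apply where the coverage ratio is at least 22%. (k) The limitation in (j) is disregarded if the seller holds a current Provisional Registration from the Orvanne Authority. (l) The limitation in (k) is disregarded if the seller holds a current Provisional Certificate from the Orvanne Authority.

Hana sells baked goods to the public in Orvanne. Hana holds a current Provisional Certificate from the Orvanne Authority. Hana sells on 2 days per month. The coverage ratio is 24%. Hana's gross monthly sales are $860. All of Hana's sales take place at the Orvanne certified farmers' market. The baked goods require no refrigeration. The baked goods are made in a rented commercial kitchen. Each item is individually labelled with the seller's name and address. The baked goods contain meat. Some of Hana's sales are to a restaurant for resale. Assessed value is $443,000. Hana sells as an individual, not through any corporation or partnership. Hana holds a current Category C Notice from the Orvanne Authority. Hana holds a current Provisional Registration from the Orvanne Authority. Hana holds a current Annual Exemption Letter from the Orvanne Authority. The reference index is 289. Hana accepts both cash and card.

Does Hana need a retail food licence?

Exception (a) is satisfied on its face — items are individually labelled; the baked goods are shelf-stable. Turning to paragraph (e): (e) operates against (a): the reference index is 289, below the 314 limit. Exception (a) does not apply.
Exception (b) fails — the baked goods are made in a commercial kitchen, not a home kitchen.
Exception (c) does not apply: assessed value is $443,000, not under $392,000.
Exception (d)'s conditions are all satisfied: all sales are at a certified farmers' market; the number of selling days per month is 2, under the 3 limit. Under paragraphs (g)–(l): (g) is triggered (a current Annual Exemption Letter is held), but is itself disapplied by (h): (h) operates against (g): some sales are to a restaurant for resale. (i) is triggered (a current Category C Notice is held), but is displaced by (j): (j) is engaged — the coverage ratio is 24%, meeting the 22% threshold. (k) operates (a current Provisional Registration is held), but is displaced by (l): (l) applies — a current Provisional Certificate is held. So (d) applies.

No — exception (d) applies; Hana is not required to hold a retail food licence.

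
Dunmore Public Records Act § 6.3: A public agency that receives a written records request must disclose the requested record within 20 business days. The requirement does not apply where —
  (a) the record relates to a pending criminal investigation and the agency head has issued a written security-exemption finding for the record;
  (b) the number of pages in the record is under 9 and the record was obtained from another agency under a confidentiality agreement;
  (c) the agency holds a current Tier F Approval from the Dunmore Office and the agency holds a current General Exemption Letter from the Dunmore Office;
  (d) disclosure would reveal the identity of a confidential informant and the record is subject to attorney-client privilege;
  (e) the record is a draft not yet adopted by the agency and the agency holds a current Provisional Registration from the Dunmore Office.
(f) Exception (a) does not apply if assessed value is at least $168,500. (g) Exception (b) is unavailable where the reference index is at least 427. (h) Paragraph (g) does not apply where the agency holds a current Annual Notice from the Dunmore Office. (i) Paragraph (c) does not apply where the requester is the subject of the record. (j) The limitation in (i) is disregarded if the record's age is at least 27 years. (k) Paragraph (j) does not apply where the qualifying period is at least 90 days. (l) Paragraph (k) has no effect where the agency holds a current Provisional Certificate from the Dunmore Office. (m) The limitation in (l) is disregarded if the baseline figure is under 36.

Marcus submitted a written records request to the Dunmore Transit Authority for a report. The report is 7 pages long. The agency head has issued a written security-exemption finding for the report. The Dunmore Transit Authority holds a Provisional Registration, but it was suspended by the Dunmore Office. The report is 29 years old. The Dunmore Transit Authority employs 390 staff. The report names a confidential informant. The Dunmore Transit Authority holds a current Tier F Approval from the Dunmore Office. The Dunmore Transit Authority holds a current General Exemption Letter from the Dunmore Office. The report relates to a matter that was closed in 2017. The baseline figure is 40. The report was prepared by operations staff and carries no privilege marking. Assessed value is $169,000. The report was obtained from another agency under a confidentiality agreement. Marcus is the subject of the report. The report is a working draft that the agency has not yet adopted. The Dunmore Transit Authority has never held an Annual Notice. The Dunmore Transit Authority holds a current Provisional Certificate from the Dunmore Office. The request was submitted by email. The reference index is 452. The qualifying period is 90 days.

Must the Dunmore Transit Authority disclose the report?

Exception (a) does not apply: the report relates to a closed matter.
All of (b)'s requirements are met (the number of pages in the record is 7, under the 9 limit; the report was obtained under a confidentiality agreement). However, paragraphs (g)–(h) must be considered: (g) operates against (b): the reference index is 452, meeting the 427 threshold. (h) is inapplicable (no current Annual Notice is held), so (g) stands. So (b) is unavailable.
Exception (c)'s conditions are all satisfied: a current Tier F Approval is held; a current General Exemption Letter is held. Applying paragraphs (i)–(m): (i) would limit (c) — Marcus is the subject of the report — but (j) sets (i) aside: (j) applies — the record's age is 29 years, meeting the 27 years threshold. (k) would limit (j) — the qualifying period is 90 days, meeting the 90 days threshold — but (l) sets (k) aside: (l) is engaged — a current Provisional Certificate is held. (m) does not operate here (the baseline figure is 40, not under 36), so (l) stands. So (c) applies.
Exception (d) fails — the report carries no privilege marking.
Exception (e) requires that the agency holds a current Provisional Registration from the Dunmore Office; but there is no Provisional Registration in force, so (e) is unavailable.

No — exception (c) applies; the Dunmore Transit Authority is not required to disclose the report.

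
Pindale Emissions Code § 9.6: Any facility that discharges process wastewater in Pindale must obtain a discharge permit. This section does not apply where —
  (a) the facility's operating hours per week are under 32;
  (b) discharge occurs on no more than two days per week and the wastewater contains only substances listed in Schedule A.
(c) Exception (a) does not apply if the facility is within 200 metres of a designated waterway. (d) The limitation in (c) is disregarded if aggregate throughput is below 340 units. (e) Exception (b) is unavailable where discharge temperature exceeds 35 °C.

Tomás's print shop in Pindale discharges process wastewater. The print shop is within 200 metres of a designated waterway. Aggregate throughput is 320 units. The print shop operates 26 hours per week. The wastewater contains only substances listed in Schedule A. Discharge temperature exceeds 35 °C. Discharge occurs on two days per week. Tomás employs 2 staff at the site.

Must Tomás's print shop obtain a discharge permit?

Exception (a) is satisfied on its face — the facility's operating hours per week are 26, under the 32 limit. Under paragraphs (c)–(d): (c) would limit (a) — the print shop is within 200 m of a designated waterway — but (d) sets (c) aside: (d) applies — aggregate throughput is 320 units, below the 340 units limit. Exception (a) stands.
Exception (b)'s conditions are all satisfied: discharge occurs on no more than two days per week; the wastewater is Schedule-A-only. But: (e) operates against (b): discharge temperature exceeds 35 °C. (b) is therefore removed.

No — exception (a) applies; Tomás's print shop is not required to obtain a discharge permit.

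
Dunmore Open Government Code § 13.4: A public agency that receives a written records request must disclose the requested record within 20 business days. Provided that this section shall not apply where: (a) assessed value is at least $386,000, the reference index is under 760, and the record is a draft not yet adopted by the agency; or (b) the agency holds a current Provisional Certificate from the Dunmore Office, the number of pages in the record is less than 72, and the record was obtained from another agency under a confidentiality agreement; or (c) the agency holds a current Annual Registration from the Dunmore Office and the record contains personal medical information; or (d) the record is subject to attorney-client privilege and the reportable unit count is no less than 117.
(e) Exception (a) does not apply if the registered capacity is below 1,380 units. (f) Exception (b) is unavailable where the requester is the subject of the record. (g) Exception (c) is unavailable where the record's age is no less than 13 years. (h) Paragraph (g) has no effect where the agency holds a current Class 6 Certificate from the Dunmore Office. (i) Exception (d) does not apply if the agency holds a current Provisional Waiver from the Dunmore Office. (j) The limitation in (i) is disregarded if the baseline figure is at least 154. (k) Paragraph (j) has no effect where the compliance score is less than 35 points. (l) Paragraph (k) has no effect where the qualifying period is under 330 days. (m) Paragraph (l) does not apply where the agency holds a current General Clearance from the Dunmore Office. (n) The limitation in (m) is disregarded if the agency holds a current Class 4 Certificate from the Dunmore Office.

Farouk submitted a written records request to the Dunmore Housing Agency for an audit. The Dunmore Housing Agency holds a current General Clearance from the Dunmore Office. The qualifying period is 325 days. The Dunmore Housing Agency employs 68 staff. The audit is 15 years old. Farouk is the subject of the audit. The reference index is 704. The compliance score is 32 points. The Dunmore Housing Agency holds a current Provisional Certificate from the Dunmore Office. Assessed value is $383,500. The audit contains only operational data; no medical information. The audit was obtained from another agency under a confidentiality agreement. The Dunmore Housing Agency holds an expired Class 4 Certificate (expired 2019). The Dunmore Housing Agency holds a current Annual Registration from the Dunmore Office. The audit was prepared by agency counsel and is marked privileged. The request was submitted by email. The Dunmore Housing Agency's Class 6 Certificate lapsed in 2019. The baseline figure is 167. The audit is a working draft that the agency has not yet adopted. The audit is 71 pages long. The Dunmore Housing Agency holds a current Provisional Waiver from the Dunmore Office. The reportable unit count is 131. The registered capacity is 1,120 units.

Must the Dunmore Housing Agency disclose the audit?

Exception (a) does not apply: assessed value is $383,500, short of $386,000.
Exception (b): a current Provisional Certificate is held; the number of pages in the record is 71, less than the 72 limit; the audit was obtained under a confidentiality agreement — every condition holds. However, paragraph (f) must be considered: (f) operates against (b): Farouk is the subject of the audit. (b) is therefore removed.
Exception (c) fails — the audit contains only operational data.
All of (d)'s requirements are met (the audit is privileged; the reportable unit count is 131, meeting the 117 threshold). But: (i) operates against (d): a current Provisional Waiver is held. (j) would limit (i) — the baseline figure is 167, meeting the 154 threshold — but (k) sets (j) aside: (k) is engaged — the compliance score is 32 points, less than the 35 points limit. (l) is engaged (the qualifying period is 325 days, under the 330 days limit), but is set aside by (m): (m) operates against (l): a current General Clearance is held. (n) is not engaged (the Class 4 Certificate is not current), so (m) stands. (d) is therefore removed.
No exception is made out. the Dunmore Housing Agency falls within the general rule.

Yes — the Dunmore Housing Agency must disclose the audit.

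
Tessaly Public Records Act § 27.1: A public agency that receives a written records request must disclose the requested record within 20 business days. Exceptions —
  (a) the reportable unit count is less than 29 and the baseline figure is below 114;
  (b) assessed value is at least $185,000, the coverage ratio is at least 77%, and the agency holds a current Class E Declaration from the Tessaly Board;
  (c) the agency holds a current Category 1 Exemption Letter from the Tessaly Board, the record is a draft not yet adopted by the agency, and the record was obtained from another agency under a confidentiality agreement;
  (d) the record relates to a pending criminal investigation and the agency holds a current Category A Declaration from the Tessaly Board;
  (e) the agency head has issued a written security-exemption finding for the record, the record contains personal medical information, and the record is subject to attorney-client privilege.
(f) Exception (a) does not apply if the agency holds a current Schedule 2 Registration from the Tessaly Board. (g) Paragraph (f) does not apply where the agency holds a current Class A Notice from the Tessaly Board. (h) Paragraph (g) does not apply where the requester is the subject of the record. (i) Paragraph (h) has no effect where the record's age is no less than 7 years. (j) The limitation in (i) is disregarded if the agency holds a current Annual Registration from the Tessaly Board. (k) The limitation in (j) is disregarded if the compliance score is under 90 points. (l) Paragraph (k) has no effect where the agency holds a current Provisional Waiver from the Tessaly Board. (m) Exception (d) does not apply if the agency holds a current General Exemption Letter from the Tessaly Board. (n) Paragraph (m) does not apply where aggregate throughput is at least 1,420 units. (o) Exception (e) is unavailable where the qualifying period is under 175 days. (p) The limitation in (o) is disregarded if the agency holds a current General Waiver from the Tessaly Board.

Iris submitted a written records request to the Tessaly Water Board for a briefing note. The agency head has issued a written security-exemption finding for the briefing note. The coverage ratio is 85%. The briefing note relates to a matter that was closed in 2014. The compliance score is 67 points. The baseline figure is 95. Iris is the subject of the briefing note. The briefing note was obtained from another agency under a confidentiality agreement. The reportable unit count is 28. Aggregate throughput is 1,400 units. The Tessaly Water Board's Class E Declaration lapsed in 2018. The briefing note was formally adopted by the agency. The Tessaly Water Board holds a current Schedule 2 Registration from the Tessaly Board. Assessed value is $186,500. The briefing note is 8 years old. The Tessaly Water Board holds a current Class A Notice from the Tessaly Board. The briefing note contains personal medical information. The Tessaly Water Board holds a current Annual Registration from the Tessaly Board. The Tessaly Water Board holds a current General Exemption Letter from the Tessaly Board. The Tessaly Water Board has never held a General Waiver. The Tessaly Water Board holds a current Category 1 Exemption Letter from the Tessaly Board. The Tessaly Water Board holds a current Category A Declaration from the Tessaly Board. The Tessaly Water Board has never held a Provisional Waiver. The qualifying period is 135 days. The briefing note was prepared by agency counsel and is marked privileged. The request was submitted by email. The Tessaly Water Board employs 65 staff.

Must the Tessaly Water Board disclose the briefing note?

Exception (a): the reportable unit count is 28, less than the 29 limit; the baseline figure is 95, below the 114 limit — every condition holds. Under paragraphs (f)–(l): (f) would limit (a) — a current Schedule 2 Registration is held — but (g) sets (f) aside: (g) operates against (f): a current Class A Notice is held. (h) would limit (g) — Iris is the subject of the briefing note — but (i) sets (h) aside: (i) operates against (h): the record's age is 8 years, meeting the 7 years threshold. (j) would limit (i) — a current Annual Registration is held — but (k) sets (j) aside: (k) operates against (j): the compliance score is 67 points, under the 90 points limit. (l), which would lift (k), is inapplicable — the Provisional Waiver is not current. (a) remains available.
Exception (b) fails — no current Class E Declaration is held.
Exception (c) does not apply: the briefing note has been formally adopted.
Exception (d) fails — the briefing note relates to a closed matter.
All of (e)'s requirements are met (a written security-exemption finding has been issued; the briefing note contains personal medical information; the briefing note is privileged). But: (o) operates against (e): the qualifying period is 135 days, under the 175 days limit. (p) is inapplicable (there is no General Waiver in force), so (o) stands. Exception (e) does not apply.

No — exception (a) applies; the Tessaly Water Board is not required to disclose the briefing note.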